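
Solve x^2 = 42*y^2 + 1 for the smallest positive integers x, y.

First expand sqrt(42) as a continued fraction. With x_i = (sqrt(42) + m_i)/d_i and (m_0, d_0) = (0, 1): a_0 = floor(sqrt(42)) = 6, since 6^2 = 36 <= 42 < 49 = 7^2.
Iterate m_{i+1} = d_i*a_i - m_i, d_{i+1} = (42 - m_{i+1}^2)/d_i, a_{i+1} = floor((a_0 + m_{i+1})/d_{i+1}):
  m_1 = 1*6 - 0 = 6, d_1 = (42 - 6^2)/1 = 6/1 = 6, a_1 = floor((6 + 6)/6) = 2.
  m_2 = 6*2 - 6 = 6, d_2 = (42 - 6^2)/6 = 6/6 = 1, a_2 = floor((6 + 6)/1) = 12.
  m_3 = 1*12 - 6 = 6, d_3 = (42 - 6^2)/1 = 6/1 = 6: (m_3, d_3) = (m_1, d_1) = (6, 6), so from here the quotients repeat a_1, a_2; the period length is 2.
So sqrt(42) = [6; (2, 12)] with period length k = 2.
k is even, so the fundamental solution of x^2 - 42y^2 = 1 is (p_{k-1}, q_{k-1}) = (p_1, q_1); compute convergents through index 1.
Convergents (p_i = a_i*p_{i-1} + p_{i-2}, q_i = a_i*q_{i-1} + q_{i-2} with p_{-2}=0, p_{-1}=1, q_{-2}=1, q_{-1}=0):
  i=0: a_0=6, p_0 = 6*1 + 0 = 6, q_0 = 6*0 + 1 = 1.
  i=1: a_1=2, p_1 = 2*6 + 1 = 13, q_1 = 2*1 + 0 = 2.
Check: 13^2 - 42*2^2 = 169 - 168 = 1, so (x, y) = (13, 2) solves the equation, and by the theorem it is the least positive solution.

(x, y) = (13, 2)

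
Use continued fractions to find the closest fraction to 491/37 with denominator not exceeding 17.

146/11

Expand x = 491/37 as a continued fraction with the Euclidean algorithm:
  491 = 13*37 + 10, so a_0 = 13.
  37 = 3*10 + 7, so a_1 = 3.
  10 = 1*7 + 3, so a_2 = 1.
  7 = 2*3 + 1, so a_3 = 2.
  3 = 3*1 + 0, so a_4 = 3.
so x = [13; 3, 1, 2, 3].
Convergents (p_i = a_i*p_{i-1} + p_{i-2}, q_i = a_i*q_{i-1} + q_{i-2} with p_{-2}=0, p_{-1}=1, q_{-2}=1, q_{-1}=0), until the denominator exceeds 17:
  i=0: a_0=13, p_0 = 13*1 + 0 = 13, q_0 = 13*0 + 1 = 1.
  i=1: a_1=3, p_1 = 3*13 + 1 = 40, q_1 = 3*1 + 0 = 3.
  i=2: a_2=1, p_2 = 1*40 + 13 = 53, q_2 = 1*3 + 1 = 4.
  i=3: a_3=2, p_3 = 2*53 + 40 = 146, q_3 = 2*4 + 3 = 11.
  i=4: a_4=3, p_4 = 3*146 + 53 = 491, q_4 = 3*11 + 4 = 37.
q_4 = 37 > 17, so the last convergent with denominator <= 17 is p_3/q_3 = 146/11.
The closest fraction with denominator <= 17 is either p_3/q_3 or the intermediate fraction (k*p_3 + p_2)/(k*q_3 + q_2) with the largest k >= 1 whose denominator stays <= 17; these approach x as k grows, and every other convergent or intermediate fraction in range is farther away.
Largest k: floor((17 - q_2)/q_3) = floor((17 - 4)/11) = 1.
That gives (1*146 + 53)/(1*11 + 4) = 199/15.
Compare the errors: |x - 146/11| = |491*11 - 146*37|/(37*11) = 1/407, and |x - 199/15| = |491*15 - 199*37|/(37*15) = 2/555.
Cross-multiplying, 1*555 = 555 < 814 = 2*407, so 1/407 is smaller: the convergent 146/11 is closer to x than 199/15.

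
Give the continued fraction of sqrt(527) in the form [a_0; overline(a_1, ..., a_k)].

Write x_i = (sqrt(527) + m_i)/d_i with (m_0, d_0) = (0, 1). a_0 = floor(sqrt(527)) = 22, since 22^2 = 484 <= 527 < 529 = 23^2.
Iterate m_{i+1} = d_i*a_i - m_i, d_{i+1} = (527 - m_{i+1}^2)/d_i, a_{i+1} = floor((a_0 + m_{i+1})/d_{i+1}):
  m_1 = 1*22 - 0 = 22, d_1 = (527 - 22^2)/1 = 43/1 = 43, a_1 = floor((22 + 22)/43) = 1.
  m_2 = 43*1 - 22 = 21, d_2 = (527 - 21^2)/43 = 86/43 = 2, a_2 = floor((22 + 21)/2) = 21.
  m_3 = 2*21 - 21 = 21, d_3 = (527 - 21^2)/2 = 86/2 = 43, a_3 = floor((22 + 21)/43) = 1.
  m_4 = 43*1 - 21 = 22, d_4 = (527 - 22^2)/43 = 43/43 = 1, a_4 = floor((22 + 22)/1) = 44.
  m_5 = 1*44 - 22 = 22, d_5 = (527 - 22^2)/1 = 43/1 = 43: (m_5, d_5) = (m_1, d_1) = (22, 43), so from here the quotients repeat a_1, ..., a_4; the period length is 4.
Hence the expansion of sqrt(527) is a_0 = 22 followed by the repeating block 1, 21, 1, 44 (period 4).

[22; overline(1, 21, 1, 44)]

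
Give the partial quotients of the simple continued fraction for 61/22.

Run the Euclidean algorithm on 61 and 22; the successive quotients are the partial quotients a_0, a_1, ... (each step inverts the fractional part left over by the previous one):
  61 = 2*22 + 17, so a_0 = 2.
  22 = 1*17 + 5, so a_1 = 1.
  17 = 3*5 + 2, so a_2 = 3.
  5 = 2*2 + 1, so a_3 = 2.
  2 = 2*1 + 0, so a_4 = 2.
The remainder reaches 0 after 5 divisions, so the expansion has 5 partial quotients, read off in order.

[2; 1, 3, 2, 2]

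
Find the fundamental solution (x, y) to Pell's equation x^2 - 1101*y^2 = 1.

First expand sqrt(1101) as a continued fraction. With x_i = (sqrt(1101) + m_i)/d_i and (m_0, d_0) = (0, 1): a_0 = floor(sqrt(1101)) = 33, since 33^2 = 1089 <= 1101 < 1156 = 34^2.
Iterate m_{i+1} = d_i*a_i - m_i, d_{i+1} = (1101 - m_{i+1}^2)/d_i, a_{i+1} = floor((a_0 + m_{i+1})/d_{i+1}):
  m_1 = 1*33 - 0 = 33, d_1 = (1101 - 33^2)/1 = 12/1 = 12, a_1 = floor((33 + 33)/12) = 5.
  m_2 = 12*5 - 33 = 27, d_2 = (1101 - 27^2)/12 = 372/12 = 31, a_2 = floor((33 + 27)/31) = 1.
  m_3 = 31*1 - 27 = 4, d_3 = (1101 - 4^2)/31 = 1085/31 = 35, a_3 = floor((33 + 4)/35) = 1.
  m_4 = 35*1 - 4 = 31, d_4 = (1101 - 31^2)/35 = 140/35 = 4, a_4 = floor((33 + 31)/4) = 16.
  m_5 = 4*16 - 31 = 33, d_5 = (1101 - 33^2)/4 = 12/4 = 3, a_5 = floor((33 + 33)/3) = 22.
  m_6 = 3*22 - 33 = 33, d_6 = (1101 - 33^2)/3 = 12/3 = 4, a_6 = floor((33 + 33)/4) = 16.
  m_7 = 4*16 - 33 = 31, d_7 = (1101 - 31^2)/4 = 140/4 = 35, a_7 = floor((33 + 31)/35) = 1.
  m_8 = 35*1 - 31 = 4, d_8 = (1101 - 4^2)/35 = 1085/35 = 31, a_8 = floor((33 + 4)/31) = 1.
  m_9 = 31*1 - 4 = 27, d_9 = (1101 - 27^2)/31 = 372/31 = 12, a_9 = floor((33 + 27)/12) = 5.
  m_10 = 12*5 - 27 = 33, d_10 = (1101 - 33^2)/12 = 12/12 = 1, a_10 = floor((33 + 33)/1) = 66.
  m_11 = 1*66 - 33 = 33, d_11 = (1101 - 33^2)/1 = 12/1 = 12: (m_11, d_11) = (m_1, d_1) = (33, 12), so from here the quotients repeat a_1, ..., a_10; the period length is 10.
So sqrt(1101) = [33; (5, 1, 1, 16, 22, 16, 1, 1, 5, 66)] with period length k = 10.
k is even, so the fundamental solution of x^2 - 1101y^2 = 1 is (p_{k-1}, q_{k-1}) = (p_9, q_9); compute convergents through index 9.
Convergents (p_i = a_i*p_{i-1} + p_{i-2}, q_i = a_i*q_{i-1} + q_{i-2} with p_{-2}=0, p_{-1}=1, q_{-2}=1, q_{-1}=0):
  i=0: a_0=33, p_0 = 33*1 + 0 = 33, q_0 = 33*0 + 1 = 1.
  i=1: a_1=5, p_1 = 5*33 + 1 = 166, q_1 = 5*1 + 0 = 5.
  i=2: a_2=1, p_2 = 1*166 + 33 = 199, q_2 = 1*5 + 1 = 6.
  i=3: a_3=1, p_3 = 1*199 + 166 = 365, q_3 = 1*6 + 5 = 11.
  i=4: a_4=16, p_4 = 16*365 + 199 = 6039, q_4 = 16*11 + 6 = 182.
  i=5: a_5=22, p_5 = 22*6039 + 365 = 133223, q_5 = 22*182 + 11 = 4015.
  i=6: a_6=16, p_6 = 16*133223 + 6039 = 2137607, q_6 = 16*4015 + 182 = 64422.
  i=7: a_7=1, p_7 = 1*2137607 + 133223 = 2270830, q_7 = 1*64422 + 4015 = 68437.
  i=8: a_8=1, p_8 = 1*2270830 + 2137607 = 4408437, q_8 = 1*68437 + 64422 = 132859.
  i=9: a_9=5, p_9 = 5*4408437 + 2270830 = 24313015, q_9 = 5*132859 + 68437 = 732732.
Check: 24313015^2 - 1101*732732^2 = 591122698390225 - 591122698390224 = 1, so (x, y) = (24313015, 732732) solves the equation, and by the theorem it is the least positive solution.

(x, y) = (24313015, 732732)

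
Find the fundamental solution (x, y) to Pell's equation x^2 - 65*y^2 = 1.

First expand sqrt(65) as a continued fraction. With x_i = (sqrt(65) + m_i)/d_i and (m_0, d_0) = (0, 1): a_0 = floor(sqrt(65)) = 8, since 8^2 = 64 <= 65 < 81 = 9^2.
Iterate m_{i+1} = d_i*a_i - m_i, d_{i+1} = (65 - m_{i+1}^2)/d_i, a_{i+1} = floor((a_0 + m_{i+1})/d_{i+1}):
  m_1 = 1*8 - 0 = 8, d_1 = (65 - 8^2)/1 = 1/1 = 1, a_1 = floor((8 + 8)/1) = 16.
  m_2 = 1*16 - 8 = 8, d_2 = (65 - 8^2)/1 = 1/1 = 1: (m_2, d_2) = (m_1, d_1) = (8, 1), so from here the quotient a_1 repeats; the period length is 1.
So sqrt(65) = [8; (16)] with period length k = 1.
k is odd, so (p_{k-1}, q_{k-1}) only solves x^2 - 65y^2 = -1 and the fundamental solution of x^2 - 65y^2 = 1 is (p_{2k-1}, q_{2k-1}) = (p_1, q_1); compute convergents through index 1, running through the period twice.
Convergents (p_i = a_i*p_{i-1} + p_{i-2}, q_i = a_i*q_{i-1} + q_{i-2} with p_{-2}=0, p_{-1}=1, q_{-2}=1, q_{-1}=0):
  i=0: a_0=8, p_0 = 8*1 + 0 = 8, q_0 = 8*0 + 1 = 1.
  i=1: a_1=16, p_1 = 16*8 + 1 = 129, q_1 = 16*1 + 0 = 16.
Indeed p_0^2 - 65*q_0^2 = 64 - 65 = -1, not +1.
Check: 129^2 - 65*16^2 = 16641 - 16640 = 1, so (x, y) = (129, 16) solves the equation, and by the theorem it is the least positive solution.

(x, y) = (129, 16)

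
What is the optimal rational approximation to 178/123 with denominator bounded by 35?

42/29

Expand x = 178/123 as a continued fraction with the Euclidean algorithm:
  178 = 1*123 + 55, so a_0 = 1.
  123 = 2*55 + 13, so a_1 = 2.
  55 = 4*13 + 3, so a_2 = 4.
  13 = 4*3 + 1, so a_3 = 4.
  3 = 3*1 + 0, so a_4 = 3.
so x = [1; 2, 4, 4, 3].
Convergents (p_i = a_i*p_{i-1} + p_{i-2}, q_i = a_i*q_{i-1} + q_{i-2} with p_{-2}=0, p_{-1}=1, q_{-2}=1, q_{-1}=0), until the denominator exceeds 35:
  i=0: a_0=1, p_0 = 1*1 + 0 = 1, q_0 = 1*0 + 1 = 1.
  i=1: a_1=2, p_1 = 2*1 + 1 = 3, q_1 = 2*1 + 0 = 2.
  i=2: a_2=4, p_2 = 4*3 + 1 = 13, q_2 = 4*2 + 1 = 9.
  i=3: a_3=4, p_3 = 4*13 + 3 = 55, q_3 = 4*9 + 2 = 38.
q_3 = 38 > 35, so the last convergent with denominator <= 35 is p_2/q_2 = 13/9.
The closest fraction with denominator <= 35 is either p_2/q_2 or the intermediate fraction (k*p_2 + p_1)/(k*q_2 + q_1) with the largest k >= 1 whose denominator stays <= 35; these approach x as k grows, and every other convergent or intermediate fraction in range is farther away.
Largest k: floor((35 - q_1)/q_2) = floor((35 - 2)/9) = 3.
That gives (3*13 + 3)/(3*9 + 2) = 42/29.
Compare the errors: |x - 13/9| = |178*9 - 13*123|/(123*9) = 3/1107, and |x - 42/29| = |178*29 - 42*123|/(123*29) = 4/3567.
Cross-multiplying, 4*1107 = 4428 < 10701 = 3*3567, so 4/3567 is smaller: the intermediate fraction 42/29 is closer to x than 13/9.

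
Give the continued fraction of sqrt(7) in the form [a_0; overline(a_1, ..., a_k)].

Write x_i = (sqrt(7) + m_i)/d_i with (m_0, d_0) = (0, 1). a_0 = floor(sqrt(7)) = 2, since 2^2 = 4 <= 7 < 9 = 3^2.
Iterate m_{i+1} = d_i*a_i - m_i, d_{i+1} = (7 - m_{i+1}^2)/d_i, a_{i+1} = floor((a_0 + m_{i+1})/d_{i+1}):
  m_1 = 1*2 - 0 = 2, d_1 = (7 - 2^2)/1 = 3/1 = 3, a_1 = floor((2 + 2)/3) = 1.
  m_2 = 3*1 - 2 = 1, d_2 = (7 - 1^2)/3 = 6/3 = 2, a_2 = floor((2 + 1)/2) = 1.
  m_3 = 2*1 - 1 = 1, d_3 = (7 - 1^2)/2 = 6/2 = 3, a_3 = floor((2 + 1)/3) = 1.
  m_4 = 3*1 - 1 = 2, d_4 = (7 - 2^2)/3 = 3/3 = 1, a_4 = floor((2 + 2)/1) = 4.
  m_5 = 1*4 - 2 = 2, d_5 = (7 - 2^2)/1 = 3/1 = 3: (m_5, d_5) = (m_1, d_1) = (2, 3), so from here the quotients repeat a_1, ..., a_4; the period length is 4.
Hence the expansion of sqrt(7) is a_0 = 2 followed by the repeating block 1, 1, 1, 4 (period 4).

[2; overline(1, 1, 1, 4)]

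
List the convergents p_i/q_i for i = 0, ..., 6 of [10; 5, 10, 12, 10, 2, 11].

Using the convergent recurrence p_i = a_i*p_{i-1} + p_{i-2}, q_i = a_i*q_{i-1} + q_{i-2} with p_{-2}=0, p_{-1}=1, q_{-2}=1, q_{-1}=0:
  i=0: a_0=10, p_0 = 10*1 + 0 = 10, q_0 = 10*0 + 1 = 1.
  i=1: a_1=5, p_1 = 5*10 + 1 = 51, q_1 = 5*1 + 0 = 5.
  i=2: a_2=10, p_2 = 10*51 + 10 = 520, q_2 = 10*5 + 1 = 51.
  i=3: a_3=12, p_3 = 12*520 + 51 = 6291, q_3 = 12*51 + 5 = 617.
  i=4: a_4=10, p_4 = 10*6291 + 520 = 63430, q_4 = 10*617 + 51 = 6221.
  i=5: a_5=2, p_5 = 2*63430 + 6291 = 133151, q_5 = 2*6221 + 617 = 13059.
  i=6: a_6=11, p_6 = 11*133151 + 63430 = 1528091, q_6 = 11*13059 + 6221 = 149870.

10/1, 51/5, 520/51, 6291/617, 63430/6221, 133151/13059, 1528091/149870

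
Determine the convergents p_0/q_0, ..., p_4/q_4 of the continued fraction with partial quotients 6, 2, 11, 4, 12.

6/1, 13/2, 149/23, 609/94, 7457/1151

Using the convergent recurrence p_i = a_i*p_{i-1} + p_{i-2}, q_i = a_i*q_{i-1} + q_{i-2} with p_{-2}=0, p_{-1}=1, q_{-2}=1, q_{-1}=0:
  i=0: a_0=6, p_0 = 6*1 + 0 = 6, q_0 = 6*0 + 1 = 1.
  i=1: a_1=2, p_1 = 2*6 + 1 = 13, q_1 = 2*1 + 0 = 2.
  i=2: a_2=11, p_2 = 11*13 + 6 = 149, q_2 = 11*2 + 1 = 23.
  i=3: a_3=4, p_3 = 4*149 + 13 = 609, q_3 = 4*23 + 2 = 94.
  i=4: a_4=12, p_4 = 12*609 + 149 = 7457, q_4 = 12*94 + 23 = 1151.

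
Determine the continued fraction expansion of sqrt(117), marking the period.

[10; (1, 4, 2, 4, 1, 20)]

Write x_i = (sqrt(117) + m_i)/d_i with (m_0, d_0) = (0, 1). a_0 = floor(sqrt(117)) = 10, since 10^2 = 100 <= 117 < 121 = 11^2.
Iterate m_{i+1} = d_i*a_i - m_i, d_{i+1} = (117 - m_{i+1}^2)/d_i, a_{i+1} = floor((a_0 + m_{i+1})/d_{i+1}):
  m_1 = 1*10 - 0 = 10, d_1 = (117 - 10^2)/1 = 17/1 = 17, a_1 = floor((10 + 10)/17) = 1.
  m_2 = 17*1 - 10 = 7, d_2 = (117 - 7^2)/17 = 68/17 = 4, a_2 = floor((10 + 7)/4) = 4.
  m_3 = 4*4 - 7 = 9, d_3 = (117 - 9^2)/4 = 36/4 = 9, a_3 = floor((10 + 9)/9) = 2.
  m_4 = 9*2 - 9 = 9, d_4 = (117 - 9^2)/9 = 36/9 = 4, a_4 = floor((10 + 9)/4) = 4.
  m_5 = 4*4 - 9 = 7, d_5 = (117 - 7^2)/4 = 68/4 = 17, a_5 = floor((10 + 7)/17) = 1.
  m_6 = 17*1 - 7 = 10, d_6 = (117 - 10^2)/17 = 17/17 = 1, a_6 = floor((10 + 10)/1) = 20.
  m_7 = 1*20 - 10 = 10, d_7 = (117 - 10^2)/1 = 17/1 = 17: (m_7, d_7) = (m_1, d_1) = (10, 17), so from here the quotients repeat a_1, ..., a_6; the period length is 6.
Hence the expansion of sqrt(117) is a_0 = 10 followed by the repeating block 1, 4, 2, 4, 1, 20 (period 6).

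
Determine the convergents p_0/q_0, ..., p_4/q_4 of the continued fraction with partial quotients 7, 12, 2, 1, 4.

7/1, 85/12, 177/25, 262/37, 1225/173

Using the convergent recurrence p_i = a_i*p_{i-1} + p_{i-2}, q_i = a_i*q_{i-1} + q_{i-2} with p_{-2}=0, p_{-1}=1, q_{-2}=1, q_{-1}=0:
  i=0: a_0=7, p_0 = 7*1 + 0 = 7, q_0 = 7*0 + 1 = 1.
  i=1: a_1=12, p_1 = 12*7 + 1 = 85, q_1 = 12*1 + 0 = 12.
  i=2: a_2=2, p_2 = 2*85 + 7 = 177, q_2 = 2*12 + 1 = 25.
  i=3: a_3=1, p_3 = 1*177 + 85 = 262, q_3 = 1*25 + 12 = 37.
  i=4: a_4=4, p_4 = 4*262 + 177 = 1225, q_4 = 4*37 + 25 = 173.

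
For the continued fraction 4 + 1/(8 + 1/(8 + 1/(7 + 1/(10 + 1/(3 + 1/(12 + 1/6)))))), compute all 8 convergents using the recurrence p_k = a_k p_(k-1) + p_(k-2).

Using the convergent recurrence p_i = a_i*p_{i-1} + p_{i-2}, q_i = a_i*q_{i-1} + q_{i-2} with p_{-2}=0, p_{-1}=1, q_{-2}=1, q_{-1}=0:
  i=0: a_0=4, p_0 = 4*1 + 0 = 4, q_0 = 4*0 + 1 = 1.
  i=1: a_1=8, p_1 = 8*4 + 1 = 33, q_1 = 8*1 + 0 = 8.
  i=2: a_2=8, p_2 = 8*33 + 4 = 268, q_2 = 8*8 + 1 = 65.
  i=3: a_3=7, p_3 = 7*268 + 33 = 1909, q_3 = 7*65 + 8 = 463.
  i=4: a_4=10, p_4 = 10*1909 + 268 = 19358, q_4 = 10*463 + 65 = 4695.
  i=5: a_5=3, p_5 = 3*19358 + 1909 = 59983, q_5 = 3*4695 + 463 = 14548.
  i=6: a_6=12, p_6 = 12*59983 + 19358 = 739154, q_6 = 12*14548 + 4695 = 179271.
  i=7: a_7=6, p_7 = 6*739154 + 59983 = 4494907, q_7 = 6*179271 + 14548 = 1090174.

4/1, 33/8, 268/65, 1909/463, 19358/4695, 59983/14548, 739154/179271, 4494907/1090174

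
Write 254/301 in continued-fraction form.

Run the Euclidean algorithm on 254 and 301; the successive quotients are the partial quotients a_0, a_1, ... (each step inverts the fractional part left over by the previous one):
  254 = 0*301 + 254, so a_0 = 0.
  301 = 1*254 + 47, so a_1 = 1.
  254 = 5*47 + 19, so a_2 = 5.
  47 = 2*19 + 9, so a_3 = 2.
  19 = 2*9 + 1, so a_4 = 2.
  9 = 9*1 + 0, so a_5 = 9.
The remainder reaches 0 after 6 divisions, so the expansion has 6 partial quotients, read off in order.

[0; 1, 5, 2, 2, 9]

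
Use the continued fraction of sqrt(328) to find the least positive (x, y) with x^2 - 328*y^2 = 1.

First expand sqrt(328) as a continued fraction. With x_i = (sqrt(328) + m_i)/d_i and (m_0, d_0) = (0, 1): a_0 = floor(sqrt(328)) = 18, since 18^2 = 324 <= 328 < 361 = 19^2.
Iterate m_{i+1} = d_i*a_i - m_i, d_{i+1} = (328 - m_{i+1}^2)/d_i, a_{i+1} = floor((a_0 + m_{i+1})/d_{i+1}):
  m_1 = 1*18 - 0 = 18, d_1 = (328 - 18^2)/1 = 4/1 = 4, a_1 = floor((18 + 18)/4) = 9.
  m_2 = 4*9 - 18 = 18, d_2 = (328 - 18^2)/4 = 4/4 = 1, a_2 = floor((18 + 18)/1) = 36.
  m_3 = 1*36 - 18 = 18, d_3 = (328 - 18^2)/1 = 4/1 = 4: (m_3, d_3) = (m_1, d_1) = (18, 4), so from here the quotients repeat a_1, a_2; the period length is 2.
So sqrt(328) = [18; (9, 36)] with period length k = 2.
k is even, so the fundamental solution of x^2 - 328y^2 = 1 is (p_{k-1}, q_{k-1}) = (p_1, q_1); compute convergents through index 1.
Convergents (p_i = a_i*p_{i-1} + p_{i-2}, q_i = a_i*q_{i-1} + q_{i-2} with p_{-2}=0, p_{-1}=1, q_{-2}=1, q_{-1}=0):
  i=0: a_0=18, p_0 = 18*1 + 0 = 18, q_0 = 18*0 + 1 = 1.
  i=1: a_1=9, p_1 = 9*18 + 1 = 163, q_1 = 9*1 + 0 = 9.
Check: 163^2 - 328*9^2 = 26569 - 26568 = 1, so (x, y) = (163, 9) solves the equation, and by the theorem it is the least positive solution.

(x, y) = (163, 9)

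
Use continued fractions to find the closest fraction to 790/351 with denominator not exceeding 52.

9/4

Expand x = 790/351 as a continued fraction with the Euclidean algorithm:
  790 = 2*351 + 88, so a_0 = 2.
  351 = 3*88 + 87, so a_1 = 3.
  88 = 1*87 + 1, so a_2 = 1.
  87 = 87*1 + 0, so a_3 = 87.
so x = [2; 3, 1, 87].
Convergents (p_i = a_i*p_{i-1} + p_{i-2}, q_i = a_i*q_{i-1} + q_{i-2} with p_{-2}=0, p_{-1}=1, q_{-2}=1, q_{-1}=0), until the denominator exceeds 52:
  i=0: a_0=2, p_0 = 2*1 + 0 = 2, q_0 = 2*0 + 1 = 1.
  i=1: a_1=3, p_1 = 3*2 + 1 = 7, q_1 = 3*1 + 0 = 3.
  i=2: a_2=1, p_2 = 1*7 + 2 = 9, q_2 = 1*3 + 1 = 4.
  i=3: a_3=87, p_3 = 87*9 + 7 = 790, q_3 = 87*4 + 3 = 351.
q_3 = 351 > 52, so the last convergent with denominator <= 52 is p_2/q_2 = 9/4.
The closest fraction with denominator <= 52 is either p_2/q_2 or the intermediate fraction (k*p_2 + p_1)/(k*q_2 + q_1) with the largest k >= 1 whose denominator stays <= 52; these approach x as k grows, and every other convergent or intermediate fraction in range is farther away.
Largest k: floor((52 - q_1)/q_2) = floor((52 - 3)/4) = 12.
That gives (12*9 + 7)/(12*4 + 3) = 115/51.
Compare the errors: |x - 9/4| = |790*4 - 9*351|/(351*4) = 1/1404, and |x - 115/51| = |790*51 - 115*351|/(351*51) = 75/17901.
Cross-multiplying, 1*17901 = 17901 < 105300 = 75*1404, so 1/1404 is smaller: the convergent 9/4 is closer to x than 115/51.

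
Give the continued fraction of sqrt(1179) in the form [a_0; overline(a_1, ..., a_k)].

Write x_i = (sqrt(1179) + m_i)/d_i with (m_0, d_0) = (0, 1). a_0 = floor(sqrt(1179)) = 34, since 34^2 = 1156 <= 1179 < 1225 = 35^2.
Iterate m_{i+1} = d_i*a_i - m_i, d_{i+1} = (1179 - m_{i+1}^2)/d_i, a_{i+1} = floor((a_0 + m_{i+1})/d_{i+1}):
  m_1 = 1*34 - 0 = 34, d_1 = (1179 - 34^2)/1 = 23/1 = 23, a_1 = floor((34 + 34)/23) = 2.
  m_2 = 23*2 - 34 = 12, d_2 = (1179 - 12^2)/23 = 1035/23 = 45, a_2 = floor((34 + 12)/45) = 1.
  m_3 = 45*1 - 12 = 33, d_3 = (1179 - 33^2)/45 = 90/45 = 2, a_3 = floor((34 + 33)/2) = 33.
  m_4 = 2*33 - 33 = 33, d_4 = (1179 - 33^2)/2 = 90/2 = 45, a_4 = floor((34 + 33)/45) = 1.
  m_5 = 45*1 - 33 = 12, d_5 = (1179 - 12^2)/45 = 1035/45 = 23, a_5 = floor((34 + 12)/23) = 2.
  m_6 = 23*2 - 12 = 34, d_6 = (1179 - 34^2)/23 = 23/23 = 1, a_6 = floor((34 + 34)/1) = 68.
  m_7 = 1*68 - 34 = 34, d_7 = (1179 - 34^2)/1 = 23/1 = 23: (m_7, d_7) = (m_1, d_1) = (34, 23), so from here the quotients repeat a_1, ..., a_6; the period length is 6.
Hence the expansion of sqrt(1179) is a_0 = 34 followed by the repeating block 2, 1, 33, 1, 2, 68 (period 6).

[34; overline(2, 1, 33, 1, 2, 68)]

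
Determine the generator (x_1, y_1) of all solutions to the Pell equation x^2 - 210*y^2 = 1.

(x, y) = (29, 2)

First expand sqrt(210) as a continued fraction. With x_i = (sqrt(210) + m_i)/d_i and (m_0, d_0) = (0, 1): a_0 = floor(sqrt(210)) = 14, since 14^2 = 196 <= 210 < 225 = 15^2.
Iterate m_{i+1} = d_i*a_i - m_i, d_{i+1} = (210 - m_{i+1}^2)/d_i, a_{i+1} = floor((a_0 + m_{i+1})/d_{i+1}):
  m_1 = 1*14 - 0 = 14, d_1 = (210 - 14^2)/1 = 14/1 = 14, a_1 = floor((14 + 14)/14) = 2.
  m_2 = 14*2 - 14 = 14, d_2 = (210 - 14^2)/14 = 14/14 = 1, a_2 = floor((14 + 14)/1) = 28.
  m_3 = 1*28 - 14 = 14, d_3 = (210 - 14^2)/1 = 14/1 = 14: (m_3, d_3) = (m_1, d_1) = (14, 14), so from here the quotients repeat a_1, a_2; the period length is 2.
So sqrt(210) = [14; (2, 28)] with period length k = 2.
k is even, so the fundamental solution of x^2 - 210y^2 = 1 is (p_{k-1}, q_{k-1}) = (p_1, q_1); compute convergents through index 1.
Convergents (p_i = a_i*p_{i-1} + p_{i-2}, q_i = a_i*q_{i-1} + q_{i-2} with p_{-2}=0, p_{-1}=1, q_{-2}=1, q_{-1}=0):
  i=0: a_0=14, p_0 = 14*1 + 0 = 14, q_0 = 14*0 + 1 = 1.
  i=1: a_1=2, p_1 = 2*14 + 1 = 29, q_1 = 2*1 + 0 = 2.
Check: 29^2 - 210*2^2 = 841 - 840 = 1, so (x, y) = (29, 2) solves the equation, and by the theorem it is the least positive solution.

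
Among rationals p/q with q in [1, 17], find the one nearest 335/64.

Expand x = 335/64 as a continued fraction with the Euclidean algorithm:
  335 = 5*64 + 15, so a_0 = 5.
  64 = 4*15 + 4, so a_1 = 4.
  15 = 3*4 + 3, so a_2 = 3.
  4 = 1*3 + 1, so a_3 = 1.
  3 = 3*1 + 0, so a_4 = 3.
so x = [5; 4, 3, 1, 3].
Convergents (p_i = a_i*p_{i-1} + p_{i-2}, q_i = a_i*q_{i-1} + q_{i-2} with p_{-2}=0, p_{-1}=1, q_{-2}=1, q_{-1}=0), until the denominator exceeds 17:
  i=0: a_0=5, p_0 = 5*1 + 0 = 5, q_0 = 5*0 + 1 = 1.
  i=1: a_1=4, p_1 = 4*5 + 1 = 21, q_1 = 4*1 + 0 = 4.
  i=2: a_2=3, p_2 = 3*21 + 5 = 68, q_2 = 3*4 + 1 = 13.
  i=3: a_3=1, p_3 = 1*68 + 21 = 89, q_3 = 1*13 + 4 = 17.
  i=4: a_4=3, p_4 = 3*89 + 68 = 335, q_4 = 3*17 + 13 = 64.
q_4 = 64 > 17, so the last convergent with denominator <= 17 is p_3/q_3 = 89/17.
The closest fraction with denominator <= 17 is either p_3/q_3 or the intermediate fraction (k*p_3 + p_2)/(k*q_3 + q_2) with the largest k >= 1 whose denominator stays <= 17; these approach x as k grows, and every other convergent or intermediate fraction in range is farther away.
Largest k: floor((17 - q_2)/q_3) = floor((17 - 13)/17) = 0.
Since k = 0, no intermediate fraction beyond p_3/q_3 has denominator <= 17, so the convergent 89/17 is the closest (its error is |335*17 - 89*64|/(64*17) = 1/1088).

89/17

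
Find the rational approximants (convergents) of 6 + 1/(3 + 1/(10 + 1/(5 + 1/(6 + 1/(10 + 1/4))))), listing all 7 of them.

6/1, 19/3, 196/31, 999/158, 6190/979, 62899/9948, 257786/40771

Using the convergent recurrence p_i = a_i*p_{i-1} + p_{i-2}, q_i = a_i*q_{i-1} + q_{i-2} with p_{-2}=0, p_{-1}=1, q_{-2}=1, q_{-1}=0:
  i=0: a_0=6, p_0 = 6*1 + 0 = 6, q_0 = 6*0 + 1 = 1.
  i=1: a_1=3, p_1 = 3*6 + 1 = 19, q_1 = 3*1 + 0 = 3.
  i=2: a_2=10, p_2 = 10*19 + 6 = 196, q_2 = 10*3 + 1 = 31.
  i=3: a_3=5, p_3 = 5*196 + 19 = 999, q_3 = 5*31 + 3 = 158.
  i=4: a_4=6, p_4 = 6*999 + 196 = 6190, q_4 = 6*158 + 31 = 979.
  i=5: a_5=10, p_5 = 10*6190 + 999 = 62899, q_5 = 10*979 + 158 = 9948.
  i=6: a_6=4, p_6 = 4*62899 + 6190 = 257786, q_6 = 4*9948 + 979 = 40771.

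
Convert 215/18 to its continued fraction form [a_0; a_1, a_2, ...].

[11; 1, 17]

Run the Euclidean algorithm on 215 and 18; the successive quotients are the partial quotients a_0, a_1, ... (each step inverts the fractional part left over by the previous one):
  215 = 11*18 + 17, so a_0 = 11.
  18 = 1*17 + 1, so a_1 = 1.
  17 = 17*1 + 0, so a_2 = 17.
The remainder reaches 0 after 3 divisions, so the expansion has 3 partial quotients, read off in order.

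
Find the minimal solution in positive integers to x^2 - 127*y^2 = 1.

First expand sqrt(127) as a continued fraction. With x_i = (sqrt(127) + m_i)/d_i and (m_0, d_0) = (0, 1): a_0 = floor(sqrt(127)) = 11, since 11^2 = 121 <= 127 < 144 = 12^2.
Iterate m_{i+1} = d_i*a_i - m_i, d_{i+1} = (127 - m_{i+1}^2)/d_i, a_{i+1} = floor((a_0 + m_{i+1})/d_{i+1}):
  m_1 = 1*11 - 0 = 11, d_1 = (127 - 11^2)/1 = 6/1 = 6, a_1 = floor((11 + 11)/6) = 3.
  m_2 = 6*3 - 11 = 7, d_2 = (127 - 7^2)/6 = 78/6 = 13, a_2 = floor((11 + 7)/13) = 1.
  m_3 = 13*1 - 7 = 6, d_3 = (127 - 6^2)/13 = 91/13 = 7, a_3 = floor((11 + 6)/7) = 2.
  m_4 = 7*2 - 6 = 8, d_4 = (127 - 8^2)/7 = 63/7 = 9, a_4 = floor((11 + 8)/9) = 2.
  m_5 = 9*2 - 8 = 10, d_5 = (127 - 10^2)/9 = 27/9 = 3, a_5 = floor((11 + 10)/3) = 7.
  m_6 = 3*7 - 10 = 11, d_6 = (127 - 11^2)/3 = 6/3 = 2, a_6 = floor((11 + 11)/2) = 11.
  m_7 = 2*11 - 11 = 11, d_7 = (127 - 11^2)/2 = 6/2 = 3, a_7 = floor((11 + 11)/3) = 7.
  m_8 = 3*7 - 11 = 10, d_8 = (127 - 10^2)/3 = 27/3 = 9, a_8 = floor((11 + 10)/9) = 2.
  m_9 = 9*2 - 10 = 8, d_9 = (127 - 8^2)/9 = 63/9 = 7, a_9 = floor((11 + 8)/7) = 2.
  m_10 = 7*2 - 8 = 6, d_10 = (127 - 6^2)/7 = 91/7 = 13, a_10 = floor((11 + 6)/13) = 1.
  m_11 = 13*1 - 6 = 7, d_11 = (127 - 7^2)/13 = 78/13 = 6, a_11 = floor((11 + 7)/6) = 3.
  m_12 = 6*3 - 7 = 11, d_12 = (127 - 11^2)/6 = 6/6 = 1, a_12 = floor((11 + 11)/1) = 22.
  m_13 = 1*22 - 11 = 11, d_13 = (127 - 11^2)/1 = 6/1 = 6: (m_13, d_13) = (m_1, d_1) = (11, 6), so from here the quotients repeat a_1, ..., a_12; the period length is 12.
So sqrt(127) = [11; (3, 1, 2, 2, 7, 11, 7, 2, 2, 1, 3, 22)] with period length k = 12.
k is even, so the fundamental solution of x^2 - 127y^2 = 1 is (p_{k-1}, q_{k-1}) = (p_11, q_11); compute convergents through index 11.
Convergents (p_i = a_i*p_{i-1} + p_{i-2}, q_i = a_i*q_{i-1} + q_{i-2} with p_{-2}=0, p_{-1}=1, q_{-2}=1, q_{-1}=0):
  i=0: a_0=11, p_0 = 11*1 + 0 = 11, q_0 = 11*0 + 1 = 1.
  i=1: a_1=3, p_1 = 3*11 + 1 = 34, q_1 = 3*1 + 0 = 3.
  i=2: a_2=1, p_2 = 1*34 + 11 = 45, q_2 = 1*3 + 1 = 4.
  i=3: a_3=2, p_3 = 2*45 + 34 = 124, q_3 = 2*4 + 3 = 11.
  i=4: a_4=2, p_4 = 2*124 + 45 = 293, q_4 = 2*11 + 4 = 26.
  i=5: a_5=7, p_5 = 7*293 + 124 = 2175, q_5 = 7*26 + 11 = 193.
  i=6: a_6=11, p_6 = 11*2175 + 293 = 24218, q_6 = 11*193 + 26 = 2149.
  i=7: a_7=7, p_7 = 7*24218 + 2175 = 171701, q_7 = 7*2149 + 193 = 15236.
  i=8: a_8=2, p_8 = 2*171701 + 24218 = 367620, q_8 = 2*15236 + 2149 = 32621.
  i=9: a_9=2, p_9 = 2*367620 + 171701 = 906941, q_9 = 2*32621 + 15236 = 80478.
  i=10: a_10=1, p_10 = 1*906941 + 367620 = 1274561, q_10 = 1*80478 + 32621 = 113099.
  i=11: a_11=3, p_11 = 3*1274561 + 906941 = 4730624, q_11 = 3*113099 + 80478 = 419775.
Check: 4730624^2 - 127*419775^2 = 22378803429376 - 22378803429375 = 1, so (x, y) = (4730624, 419775) solves the equation, and by the theorem it is the least positive solution.

(x, y) = (4730624, 419775)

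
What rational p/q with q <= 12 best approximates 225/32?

7/1

Expand x = 225/32 as a continued fraction with the Euclidean algorithm:
  225 = 7*32 + 1, so a_0 = 7.
  32 = 32*1 + 0, so a_1 = 32.
so x = [7; 32].
Convergents (p_i = a_i*p_{i-1} + p_{i-2}, q_i = a_i*q_{i-1} + q_{i-2} with p_{-2}=0, p_{-1}=1, q_{-2}=1, q_{-1}=0), until the denominator exceeds 12:
  i=0: a_0=7, p_0 = 7*1 + 0 = 7, q_0 = 7*0 + 1 = 1.
  i=1: a_1=32, p_1 = 32*7 + 1 = 225, q_1 = 32*1 + 0 = 32.
q_1 = 32 > 12, so the last convergent with denominator <= 12 is p_0/q_0 = 7/1.
The closest fraction with denominator <= 12 is either p_0/q_0 or the intermediate fraction (k*p_0 + p_{-1})/(k*q_0 + q_{-1}) with the largest k >= 1 whose denominator stays <= 12; these approach x as k grows, and every other convergent or intermediate fraction in range is farther away.
Largest k: floor((12 - q_{-1})/q_0) = floor((12 - 0)/1) = 12 (using the seeds p_{-1} = 1, q_{-1} = 0).
That gives (12*7 + 1)/(12*1 + 0) = 85/12.
Compare the errors: |x - 7/1| = |225*1 - 7*32|/(32*1) = 1/32, and |x - 85/12| = |225*12 - 85*32|/(32*12) = 20/384.
Cross-multiplying, 1*384 = 384 < 640 = 20*32, so 1/32 is smaller: the convergent 7/1 is closer to x than 85/12.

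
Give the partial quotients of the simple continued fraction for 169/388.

Run the Euclidean algorithm on 169 and 388; the successive quotients are the partial quotients a_0, a_1, ... (each step inverts the fractional part left over by the previous one):
  169 = 0*388 + 169, so a_0 = 0.
  388 = 2*169 + 50, so a_1 = 2.
  169 = 3*50 + 19, so a_2 = 3.
  50 = 2*19 + 12, so a_3 = 2.
  19 = 1*12 + 7, so a_4 = 1.
  12 = 1*7 + 5, so a_5 = 1.
  7 = 1*5 + 2, so a_6 = 1.
  5 = 2*2 + 1, so a_7 = 2.
  2 = 2*1 + 0, so a_8 = 2.
The remainder reaches 0 after 9 divisions, so the expansion has 9 partial quotients, read off in order.

[0; 2, 3, 2, 1, 1, 1, 2, 2]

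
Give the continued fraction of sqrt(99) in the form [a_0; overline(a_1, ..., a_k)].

[9; overline(1, 18)]

Write x_i = (sqrt(99) + m_i)/d_i with (m_0, d_0) = (0, 1). a_0 = floor(sqrt(99)) = 9, since 9^2 = 81 <= 99 < 100 = 10^2.
Iterate m_{i+1} = d_i*a_i - m_i, d_{i+1} = (99 - m_{i+1}^2)/d_i, a_{i+1} = floor((a_0 + m_{i+1})/d_{i+1}):
  m_1 = 1*9 - 0 = 9, d_1 = (99 - 9^2)/1 = 18/1 = 18, a_1 = floor((9 + 9)/18) = 1.
  m_2 = 18*1 - 9 = 9, d_2 = (99 - 9^2)/18 = 18/18 = 1, a_2 = floor((9 + 9)/1) = 18.
  m_3 = 1*18 - 9 = 9, d_3 = (99 - 9^2)/1 = 18/1 = 18: (m_3, d_3) = (m_1, d_1) = (9, 18), so from here the quotients repeat a_1, a_2; the period length is 2.
Hence the expansion of sqrt(99) is a_0 = 9 followed by the repeating block 1, 18 (period 2).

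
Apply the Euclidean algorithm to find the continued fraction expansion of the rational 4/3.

Run the Euclidean algorithm on 4 and 3; the successive quotients are the partial quotients a_0, a_1, ... (each step inverts the fractional part left over by the previous one):
  4 = 1*3 + 1, so a_0 = 1.
  3 = 3*1 + 0, so a_1 = 3.
The remainder reaches 0 after 2 divisions, so the expansion has 2 partial quotients, read off in order.

[1; 3]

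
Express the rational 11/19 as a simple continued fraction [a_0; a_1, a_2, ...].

[0; 1, 1, 2, 1, 2]

Run the Euclidean algorithm on 11 and 19; the successive quotients are the partial quotients a_0, a_1, ... (each step inverts the fractional part left over by the previous one):
  11 = 0*19 + 11, so a_0 = 0.
  19 = 1*11 + 8, so a_1 = 1.
  11 = 1*8 + 3, so a_2 = 1.
  8 = 2*3 + 2, so a_3 = 2.
  3 = 1*2 + 1, so a_4 = 1.
  2 = 2*1 + 0, so a_5 = 2.
The remainder reaches 0 after 6 divisions, so the expansion has 6 partial quotients, read off in order.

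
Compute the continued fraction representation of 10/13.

[0; 1, 3, 3]

Run the Euclidean algorithm on 10 and 13; the successive quotients are the partial quotients a_0, a_1, ... (each step inverts the fractional part left over by the previous one):
  10 = 0*13 + 10, so a_0 = 0.
  13 = 1*10 + 3, so a_1 = 1.
  10 = 3*3 + 1, so a_2 = 3.
  3 = 3*1 + 0, so a_3 = 3.
The remainder reaches 0 after 4 divisions, so the expansion has 4 partial quotients, read off in order.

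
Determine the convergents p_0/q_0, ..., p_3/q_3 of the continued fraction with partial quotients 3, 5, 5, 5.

3/1, 16/5, 83/26, 431/135

Using the convergent recurrence p_i = a_i*p_{i-1} + p_{i-2}, q_i = a_i*q_{i-1} + q_{i-2} with p_{-2}=0, p_{-1}=1, q_{-2}=1, q_{-1}=0:
  i=0: a_0=3, p_0 = 3*1 + 0 = 3, q_0 = 3*0 + 1 = 1.
  i=1: a_1=5, p_1 = 5*3 + 1 = 16, q_1 = 5*1 + 0 = 5.
  i=2: a_2=5, p_2 = 5*16 + 3 = 83, q_2 = 5*5 + 1 = 26.
  i=3: a_3=5, p_3 = 5*83 + 16 = 431, q_3 = 5*26 + 5 = 135.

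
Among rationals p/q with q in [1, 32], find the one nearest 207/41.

106/21

Expand x = 207/41 as a continued fraction with the Euclidean algorithm:
  207 = 5*41 + 2, so a_0 = 5.
  41 = 20*2 + 1, so a_1 = 20.
  2 = 2*1 + 0, so a_2 = 2.
so x = [5; 20, 2].
Convergents (p_i = a_i*p_{i-1} + p_{i-2}, q_i = a_i*q_{i-1} + q_{i-2} with p_{-2}=0, p_{-1}=1, q_{-2}=1, q_{-1}=0), until the denominator exceeds 32:
  i=0: a_0=5, p_0 = 5*1 + 0 = 5, q_0 = 5*0 + 1 = 1.
  i=1: a_1=20, p_1 = 20*5 + 1 = 101, q_1 = 20*1 + 0 = 20.
  i=2: a_2=2, p_2 = 2*101 + 5 = 207, q_2 = 2*20 + 1 = 41.
q_2 = 41 > 32, so the last convergent with denominator <= 32 is p_1/q_1 = 101/20.
The closest fraction with denominator <= 32 is either p_1/q_1 or the intermediate fraction (k*p_1 + p_0)/(k*q_1 + q_0) with the largest k >= 1 whose denominator stays <= 32; these approach x as k grows, and every other convergent or intermediate fraction in range is farther away.
Largest k: floor((32 - q_0)/q_1) = floor((32 - 1)/20) = 1.
That gives (1*101 + 5)/(1*20 + 1) = 106/21.
Compare the errors: |x - 101/20| = |207*20 - 101*41|/(41*20) = 1/820, and |x - 106/21| = |207*21 - 106*41|/(41*21) = 1/861.
Cross-multiplying, 1*820 = 820 < 861 = 1*861, so 1/861 is smaller: the intermediate fraction 106/21 is closer to x than 101/20.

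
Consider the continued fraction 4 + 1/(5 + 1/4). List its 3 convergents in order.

Using the convergent recurrence p_i = a_i*p_{i-1} + p_{i-2}, q_i = a_i*q_{i-1} + q_{i-2} with p_{-2}=0, p_{-1}=1, q_{-2}=1, q_{-1}=0:
  i=0: a_0=4, p_0 = 4*1 + 0 = 4, q_0 = 4*0 + 1 = 1.
  i=1: a_1=5, p_1 = 5*4 + 1 = 21, q_1 = 5*1 + 0 = 5.
  i=2: a_2=4, p_2 = 4*21 + 4 = 88, q_2 = 4*5 + 1 = 21.

4/1, 21/5, 88/21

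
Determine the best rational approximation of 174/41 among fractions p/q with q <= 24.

89/21

Expand x = 174/41 as a continued fraction with the Euclidean algorithm:
  174 = 4*41 + 10, so a_0 = 4.
  41 = 4*10 + 1, so a_1 = 4.
  10 = 10*1 + 0, so a_2 = 10.
so x = [4; 4, 10].
Convergents (p_i = a_i*p_{i-1} + p_{i-2}, q_i = a_i*q_{i-1} + q_{i-2} with p_{-2}=0, p_{-1}=1, q_{-2}=1, q_{-1}=0), until the denominator exceeds 24:
  i=0: a_0=4, p_0 = 4*1 + 0 = 4, q_0 = 4*0 + 1 = 1.
  i=1: a_1=4, p_1 = 4*4 + 1 = 17, q_1 = 4*1 + 0 = 4.
  i=2: a_2=10, p_2 = 10*17 + 4 = 174, q_2 = 10*4 + 1 = 41.
q_2 = 41 > 24, so the last convergent with denominator <= 24 is p_1/q_1 = 17/4.
The closest fraction with denominator <= 24 is either p_1/q_1 or the intermediate fraction (k*p_1 + p_0)/(k*q_1 + q_0) with the largest k >= 1 whose denominator stays <= 24; these approach x as k grows, and every other convergent or intermediate fraction in range is farther away.
Largest k: floor((24 - q_0)/q_1) = floor((24 - 1)/4) = 5.
That gives (5*17 + 4)/(5*4 + 1) = 89/21.
Compare the errors: |x - 17/4| = |174*4 - 17*41|/(41*4) = 1/164, and |x - 89/21| = |174*21 - 89*41|/(41*21) = 5/861.
Cross-multiplying, 5*164 = 820 < 861 = 1*861, so 5/861 is smaller: the intermediate fraction 89/21 is closer to x than 17/4.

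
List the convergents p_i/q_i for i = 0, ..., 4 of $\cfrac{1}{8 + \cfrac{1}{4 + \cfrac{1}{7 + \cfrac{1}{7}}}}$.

Using the convergent recurrence p_i = a_i*p_{i-1} + p_{i-2}, q_i = a_i*q_{i-1} + q_{i-2} with p_{-2}=0, p_{-1}=1, q_{-2}=1, q_{-1}=0:
  i=0: a_0=0, p_0 = 0*1 + 0 = 0, q_0 = 0*0 + 1 = 1.
  i=1: a_1=8, p_1 = 8*0 + 1 = 1, q_1 = 8*1 + 0 = 8.
  i=2: a_2=4, p_2 = 4*1 + 0 = 4, q_2 = 4*8 + 1 = 33.
  i=3: a_3=7, p_3 = 7*4 + 1 = 29, q_3 = 7*33 + 8 = 239.
  i=4: a_4=7, p_4 = 7*29 + 4 = 207, q_4 = 7*239 + 33 = 1706.

0/1, 1/8, 4/33, 29/239, 207/1706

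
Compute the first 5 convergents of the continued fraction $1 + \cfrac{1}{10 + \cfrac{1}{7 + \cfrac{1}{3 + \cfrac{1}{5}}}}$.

Using the convergent recurrence p_i = a_i*p_{i-1} + p_{i-2}, q_i = a_i*q_{i-1} + q_{i-2} with p_{-2}=0, p_{-1}=1, q_{-2}=1, q_{-1}=0:
  i=0: a_0=1, p_0 = 1*1 + 0 = 1, q_0 = 1*0 + 1 = 1.
  i=1: a_1=10, p_1 = 10*1 + 1 = 11, q_1 = 10*1 + 0 = 10.
  i=2: a_2=7, p_2 = 7*11 + 1 = 78, q_2 = 7*10 + 1 = 71.
  i=3: a_3=3, p_3 = 3*78 + 11 = 245, q_3 = 3*71 + 10 = 223.
  i=4: a_4=5, p_4 = 5*245 + 78 = 1303, q_4 = 5*223 + 71 = 1186.

1/1, 11/10, 78/71, 245/223, 1303/1186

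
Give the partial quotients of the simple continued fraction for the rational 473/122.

[3; 1, 7, 7, 2]

Run the Euclidean algorithm on 473 and 122; the successive quotients are the partial quotients a_0, a_1, ... (each step inverts the fractional part left over by the previous one):
  473 = 3*122 + 107, so a_0 = 3.
  122 = 1*107 + 15, so a_1 = 1.
  107 = 7*15 + 2, so a_2 = 7.
  15 = 7*2 + 1, so a_3 = 7.
  2 = 2*1 + 0, so a_4 = 2.
The remainder reaches 0 after 5 divisions, so the expansion has 5 partial quotients, read off in order.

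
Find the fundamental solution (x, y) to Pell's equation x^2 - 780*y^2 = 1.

(x, y) = (391, 14)

First expand sqrt(780) as a continued fraction. With x_i = (sqrt(780) + m_i)/d_i and (m_0, d_0) = (0, 1): a_0 = floor(sqrt(780)) = 27, since 27^2 = 729 <= 780 < 784 = 28^2.
Iterate m_{i+1} = d_i*a_i - m_i, d_{i+1} = (780 - m_{i+1}^2)/d_i, a_{i+1} = floor((a_0 + m_{i+1})/d_{i+1}):
  m_1 = 1*27 - 0 = 27, d_1 = (780 - 27^2)/1 = 51/1 = 51, a_1 = floor((27 + 27)/51) = 1.
  m_2 = 51*1 - 27 = 24, d_2 = (780 - 24^2)/51 = 204/51 = 4, a_2 = floor((27 + 24)/4) = 12.
  m_3 = 4*12 - 24 = 24, d_3 = (780 - 24^2)/4 = 204/4 = 51, a_3 = floor((27 + 24)/51) = 1.
  m_4 = 51*1 - 24 = 27, d_4 = (780 - 27^2)/51 = 51/51 = 1, a_4 = floor((27 + 27)/1) = 54.
  m_5 = 1*54 - 27 = 27, d_5 = (780 - 27^2)/1 = 51/1 = 51: (m_5, d_5) = (m_1, d_1) = (27, 51), so from here the quotients repeat a_1, ..., a_4; the period length is 4.
So sqrt(780) = [27; (1, 12, 1, 54)] with period length k = 4.
k is even, so the fundamental solution of x^2 - 780y^2 = 1 is (p_{k-1}, q_{k-1}) = (p_3, q_3); compute convergents through index 3.
Convergents (p_i = a_i*p_{i-1} + p_{i-2}, q_i = a_i*q_{i-1} + q_{i-2} with p_{-2}=0, p_{-1}=1, q_{-2}=1, q_{-1}=0):
  i=0: a_0=27, p_0 = 27*1 + 0 = 27, q_0 = 27*0 + 1 = 1.
  i=1: a_1=1, p_1 = 1*27 + 1 = 28, q_1 = 1*1 + 0 = 1.
  i=2: a_2=12, p_2 = 12*28 + 27 = 363, q_2 = 12*1 + 1 = 13.
  i=3: a_3=1, p_3 = 1*363 + 28 = 391, q_3 = 1*13 + 1 = 14.
Check: 391^2 - 780*14^2 = 152881 - 152880 = 1, so (x, y) = (391, 14) solves the equation, and by the theorem it is the least positive solution.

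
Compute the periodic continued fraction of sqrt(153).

Write x_i = (sqrt(153) + m_i)/d_i with (m_0, d_0) = (0, 1). a_0 = floor(sqrt(153)) = 12, since 12^2 = 144 <= 153 < 169 = 13^2.
Iterate m_{i+1} = d_i*a_i - m_i, d_{i+1} = (153 - m_{i+1}^2)/d_i, a_{i+1} = floor((a_0 + m_{i+1})/d_{i+1}):
  m_1 = 1*12 - 0 = 12, d_1 = (153 - 12^2)/1 = 9/1 = 9, a_1 = floor((12 + 12)/9) = 2.
  m_2 = 9*2 - 12 = 6, d_2 = (153 - 6^2)/9 = 117/9 = 13, a_2 = floor((12 + 6)/13) = 1.
  m_3 = 13*1 - 6 = 7, d_3 = (153 - 7^2)/13 = 104/13 = 8, a_3 = floor((12 + 7)/8) = 2.
  m_4 = 8*2 - 7 = 9, d_4 = (153 - 9^2)/8 = 72/8 = 9, a_4 = floor((12 + 9)/9) = 2.
  m_5 = 9*2 - 9 = 9, d_5 = (153 - 9^2)/9 = 72/9 = 8, a_5 = floor((12 + 9)/8) = 2.
  m_6 = 8*2 - 9 = 7, d_6 = (153 - 7^2)/8 = 104/8 = 13, a_6 = floor((12 + 7)/13) = 1.
  m_7 = 13*1 - 7 = 6, d_7 = (153 - 6^2)/13 = 117/13 = 9, a_7 = floor((12 + 6)/9) = 2.
  m_8 = 9*2 - 6 = 12, d_8 = (153 - 12^2)/9 = 9/9 = 1, a_8 = floor((12 + 12)/1) = 24.
  m_9 = 1*24 - 12 = 12, d_9 = (153 - 12^2)/1 = 9/1 = 9: (m_9, d_9) = (m_1, d_1) = (12, 9), so from here the quotients repeat a_1, ..., a_8; the period length is 8.
Hence the expansion of sqrt(153) is a_0 = 12 followed by the repeating block 2, 1, 2, 2, 2, 1, 2, 24 (period 8).

[12; (2, 1, 2, 2, 2, 1, 2, 24)]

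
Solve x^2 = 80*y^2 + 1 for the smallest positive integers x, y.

(x, y) = (9, 1)

First expand sqrt(80) as a continued fraction. With x_i = (sqrt(80) + m_i)/d_i and (m_0, d_0) = (0, 1): a_0 = floor(sqrt(80)) = 8, since 8^2 = 64 <= 80 < 81 = 9^2.
Iterate m_{i+1} = d_i*a_i - m_i, d_{i+1} = (80 - m_{i+1}^2)/d_i, a_{i+1} = floor((a_0 + m_{i+1})/d_{i+1}):
  m_1 = 1*8 - 0 = 8, d_1 = (80 - 8^2)/1 = 16/1 = 16, a_1 = floor((8 + 8)/16) = 1.
  m_2 = 16*1 - 8 = 8, d_2 = (80 - 8^2)/16 = 16/16 = 1, a_2 = floor((8 + 8)/1) = 16.
  m_3 = 1*16 - 8 = 8, d_3 = (80 - 8^2)/1 = 16/1 = 16: (m_3, d_3) = (m_1, d_1) = (8, 16), so from here the quotients repeat a_1, a_2; the period length is 2.
So sqrt(80) = [8; (1, 16)] with period length k = 2.
k is even, so the fundamental solution of x^2 - 80y^2 = 1 is (p_{k-1}, q_{k-1}) = (p_1, q_1); compute convergents through index 1.
Convergents (p_i = a_i*p_{i-1} + p_{i-2}, q_i = a_i*q_{i-1} + q_{i-2} with p_{-2}=0, p_{-1}=1, q_{-2}=1, q_{-1}=0):
  i=0: a_0=8, p_0 = 8*1 + 0 = 8, q_0 = 8*0 + 1 = 1.
  i=1: a_1=1, p_1 = 1*8 + 1 = 9, q_1 = 1*1 + 0 = 1.
Check: 9^2 - 80*1^2 = 81 - 80 = 1, so (x, y) = (9, 1) solves the equation, and by the theorem it is the least positive solution.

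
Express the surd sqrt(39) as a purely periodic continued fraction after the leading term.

[6; (4, 12)]

Write x_i = (sqrt(39) + m_i)/d_i with (m_0, d_0) = (0, 1). a_0 = floor(sqrt(39)) = 6, since 6^2 = 36 <= 39 < 49 = 7^2.
Iterate m_{i+1} = d_i*a_i - m_i, d_{i+1} = (39 - m_{i+1}^2)/d_i, a_{i+1} = floor((a_0 + m_{i+1})/d_{i+1}):
  m_1 = 1*6 - 0 = 6, d_1 = (39 - 6^2)/1 = 3/1 = 3, a_1 = floor((6 + 6)/3) = 4.
  m_2 = 3*4 - 6 = 6, d_2 = (39 - 6^2)/3 = 3/3 = 1, a_2 = floor((6 + 6)/1) = 12.
  m_3 = 1*12 - 6 = 6, d_3 = (39 - 6^2)/1 = 3/1 = 3: (m_3, d_3) = (m_1, d_1) = (6, 3), so from here the quotients repeat a_1, a_2; the period length is 2.
Hence the expansion of sqrt(39) is a_0 = 6 followed by the repeating block 4, 12 (period 2).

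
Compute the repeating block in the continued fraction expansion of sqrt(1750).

Write x_i = (sqrt(1750) + m_i)/d_i with (m_0, d_0) = (0, 1). a_0 = floor(sqrt(1750)) = 41, since 41^2 = 1681 <= 1750 < 1764 = 42^2.
Iterate m_{i+1} = d_i*a_i - m_i, d_{i+1} = (1750 - m_{i+1}^2)/d_i, a_{i+1} = floor((a_0 + m_{i+1})/d_{i+1}):
  m_1 = 1*41 - 0 = 41, d_1 = (1750 - 41^2)/1 = 69/1 = 69, a_1 = floor((41 + 41)/69) = 1.
  m_2 = 69*1 - 41 = 28, d_2 = (1750 - 28^2)/69 = 966/69 = 14, a_2 = floor((41 + 28)/14) = 4.
  m_3 = 14*4 - 28 = 28, d_3 = (1750 - 28^2)/14 = 966/14 = 69, a_3 = floor((41 + 28)/69) = 1.
  m_4 = 69*1 - 28 = 41, d_4 = (1750 - 41^2)/69 = 69/69 = 1, a_4 = floor((41 + 41)/1) = 82.
  m_5 = 1*82 - 41 = 41, d_5 = (1750 - 41^2)/1 = 69/1 = 69: (m_5, d_5) = (m_1, d_1) = (41, 69), so from here the quotients repeat a_1, ..., a_4; the period length is 4.
Hence the expansion of sqrt(1750) is a_0 = 41 followed by the repeating block 1, 4, 1, 82 (period 4).

[41; (1, 4, 1, 82)]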